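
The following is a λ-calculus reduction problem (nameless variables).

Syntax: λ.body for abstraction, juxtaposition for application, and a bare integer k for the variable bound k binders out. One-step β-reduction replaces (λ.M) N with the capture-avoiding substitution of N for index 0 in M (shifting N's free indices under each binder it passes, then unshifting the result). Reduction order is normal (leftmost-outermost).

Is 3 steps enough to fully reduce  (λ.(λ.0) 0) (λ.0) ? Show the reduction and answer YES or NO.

Answer: YES — reaches normal form λ.0 in 2 ≤ 3 steps

Reduction:
  start: (λ.(λ.0) 0) (λ.0)
  [1] (λ.0) (λ.0)
  [2] λ.0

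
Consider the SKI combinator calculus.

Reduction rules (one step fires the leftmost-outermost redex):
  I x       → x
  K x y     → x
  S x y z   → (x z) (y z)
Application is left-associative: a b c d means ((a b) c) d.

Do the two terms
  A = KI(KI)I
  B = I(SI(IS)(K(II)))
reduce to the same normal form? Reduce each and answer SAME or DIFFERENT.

Answer: SAME — A ⇓ I, B ⇓ I

Working:
Term A:
  start: KI(KI)I
  step 1: II
  step 2: I

Term B:
  start: I(SI(IS)(K(II)))
  step 1: SI(IS)(K(II))
  step 2: I(K(II))(IS(K(II)))
  step 3: K(II)(IS(K(II)))
  step 4: II
  step 5: I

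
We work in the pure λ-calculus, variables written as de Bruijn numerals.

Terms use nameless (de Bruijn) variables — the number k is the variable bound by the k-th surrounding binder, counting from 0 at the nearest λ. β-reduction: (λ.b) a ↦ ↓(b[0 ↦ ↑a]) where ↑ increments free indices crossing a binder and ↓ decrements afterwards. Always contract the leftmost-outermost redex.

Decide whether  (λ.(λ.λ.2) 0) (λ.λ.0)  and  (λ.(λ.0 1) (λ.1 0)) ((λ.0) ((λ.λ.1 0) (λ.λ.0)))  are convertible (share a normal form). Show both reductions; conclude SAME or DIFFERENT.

Term A:
  start: (λ.(λ.λ.2) 0) (λ.λ.0)
  →1  (λ.λ.λ.λ.0) (λ.λ.0)
  →2  λ.λ.λ.0

Term B:
  start: (λ.(λ.0 1) (λ.1 0)) ((λ.0) ((λ.λ.1 0) (λ.λ.0)))
  →1  (λ.0 ((λ.0) ((λ.λ.1 0) (λ.λ.0)))) (λ.(λ.0) ((λ.λ.1 0) (λ.λ.0)) 0)
  →2  (λ.(λ.0) ((λ.λ.1 0) (λ.λ.0)) 0) ((λ.0) ((λ.λ.1 0) (λ.λ.0)))
  →3  (λ.0) ((λ.λ.1 0) (λ.λ.0)) ((λ.0) ((λ.λ.1 0) (λ.λ.0)))
  →4  (λ.λ.1 0) (λ.λ.0) ((λ.0) ((λ.λ.1 0) (λ.λ.0)))
  →5  (λ.(λ.λ.0) 0) ((λ.0) ((λ.λ.1 0) (λ.λ.0)))
  →6  (λ.λ.0) ((λ.0) ((λ.λ.1 0) (λ.λ.0)))
  →7  λ.0

Answer: DIFFERENT — A ⇓ λ.λ.λ.0, B ⇓ λ.0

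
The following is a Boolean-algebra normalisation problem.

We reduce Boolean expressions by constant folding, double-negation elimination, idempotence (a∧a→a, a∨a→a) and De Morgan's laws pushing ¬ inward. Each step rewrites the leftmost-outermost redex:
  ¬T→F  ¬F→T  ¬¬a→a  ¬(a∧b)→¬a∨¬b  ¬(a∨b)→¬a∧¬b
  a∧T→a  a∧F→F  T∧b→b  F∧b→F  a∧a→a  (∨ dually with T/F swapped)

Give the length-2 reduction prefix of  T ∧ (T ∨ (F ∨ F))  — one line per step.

  start: T ∧ (T ∨ (F ∨ F))
  →1  T ∨ (F ∨ F)
  →2  T

Answer: after 2 steps: T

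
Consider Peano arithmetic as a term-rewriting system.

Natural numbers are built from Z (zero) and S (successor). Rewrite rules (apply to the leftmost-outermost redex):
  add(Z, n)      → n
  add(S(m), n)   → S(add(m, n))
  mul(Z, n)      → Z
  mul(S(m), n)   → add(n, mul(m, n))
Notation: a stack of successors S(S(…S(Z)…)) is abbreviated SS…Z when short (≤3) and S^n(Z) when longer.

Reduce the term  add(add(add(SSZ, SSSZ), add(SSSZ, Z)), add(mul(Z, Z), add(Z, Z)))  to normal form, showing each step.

  start: add(add(add(SSZ, SSSZ), add(SSSZ, Z)), add(mul(Z, Z), add(Z, Z)))
  →1  add(add(S(add(SZ, SSSZ)), add(SSSZ, Z)), add(mul(Z, Z), add(Z, Z)))
  →2  add(S(add(add(SZ, SSSZ), add(SSSZ, Z))), add(mul(Z, Z), add(Z, Z)))
  →3  S(add(add(add(SZ, SSSZ), add(SSSZ, Z)), add(mul(Z, Z), add(Z, Z))))
  →4  S(add(add(S(add(Z, SSSZ)), add(SSSZ, Z)), add(mul(Z, Z), add(Z, Z))))
  →5  S(add(S(add(add(Z, SSSZ), add(SSSZ, Z))), add(mul(Z, Z), add(Z, Z))))
  →6  S(S(add(add(add(Z, SSSZ), add(SSSZ, Z)), add(mul(Z, Z), add(Z, Z)))))
  →7  S(S(add(add(SSSZ, add(SSSZ, Z)), add(mul(Z, Z), add(Z, Z)))))
  →8  S(S(add(S(add(SSZ, add(SSSZ, Z))), add(mul(Z, Z), add(Z, Z)))))
  →9  S(S(S(add(add(SSZ, add(SSSZ, Z)), add(mul(Z, Z), add(Z, Z))))))
  →10  S(S(S(add(S(add(SZ, add(SSSZ, Z))), add(mul(Z, Z), add(Z, Z))))))
  →11  S(S(S(S(add(add(SZ, add(SSSZ, Z)), add(mul(Z, Z), add(Z, Z)))))))
  →12  S(S(S(S(add(S(add(Z, add(SSSZ, Z))), add(mul(Z, Z), add(Z, Z)))))))
  →13  S(S(S(S(S(add(add(Z, add(SSSZ, Z)), add(mul(Z, Z), add(Z, Z))))))))
  →14  S(S(S(S(S(add(add(SSSZ, Z), add(mul(Z, Z), add(Z, Z))))))))
  →15  S(S(S(S(S(add(S(add(SSZ, Z)), add(mul(Z, Z), add(Z, Z))))))))
  →16  S(S(S(S(S(S(add(add(SSZ, Z), add(mul(Z, Z), add(Z, Z)))))))))
  →17  S(S(S(S(S(S(add(S(add(SZ, Z)), add(mul(Z, Z), add(Z, Z)))))))))
  →18  S(S(S(S(S(S(S(add(add(SZ, Z), add(mul(Z, Z), add(Z, Z))))))))))
  →19  S(S(S(S(S(S(S(add(S(add(Z, Z)), add(mul(Z, Z), add(Z, Z))))))))))
  →20  S(S(S(S(S(S(S(S(add(add(Z, Z), add(mul(Z, Z), add(Z, Z)))))))))))
  →21  S(S(S(S(S(S(S(S(add(Z, add(mul(Z, Z), add(Z, Z)))))))))))
  →22  S(S(S(S(S(S(S(S(add(mul(Z, Z), add(Z, Z))))))))))
  →23  S(S(S(S(S(S(S(S(add(Z, add(Z, Z))))))))))
  →24  S(S(S(S(S(S(S(S(add(Z, Z)))))))))
  →25  S^8(Z)

Answer: normal form = S^8(Z)  (in 25 steps)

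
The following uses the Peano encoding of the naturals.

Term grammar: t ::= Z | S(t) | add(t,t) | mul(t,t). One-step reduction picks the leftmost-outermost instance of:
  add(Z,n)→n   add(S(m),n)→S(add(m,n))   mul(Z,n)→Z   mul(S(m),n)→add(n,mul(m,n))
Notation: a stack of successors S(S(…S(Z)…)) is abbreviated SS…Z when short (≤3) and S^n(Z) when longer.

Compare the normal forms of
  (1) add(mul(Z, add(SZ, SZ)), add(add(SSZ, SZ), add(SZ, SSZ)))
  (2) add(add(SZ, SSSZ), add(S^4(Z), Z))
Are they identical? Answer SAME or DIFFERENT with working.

Answer: DIFFERENT — A ⇓ S^6(Z), B ⇓ S^8(Z)

Derivation:
Term A:
  start: add(mul(Z, add(SZ, SZ)), add(add(SSZ, SZ), add(SZ, SSZ)))
  [1] add(Z, add(add(SSZ, SZ), add(SZ, SSZ)))
  [2] add(add(SSZ, SZ), add(SZ, SSZ))
  [3] add(S(add(SZ, SZ)), add(SZ, SSZ))
  [4] S(add(add(SZ, SZ), add(SZ, SSZ)))
  [5] S(add(S(add(Z, SZ)), add(SZ, SSZ)))
  [6] S(S(add(add(Z, SZ), add(SZ, SSZ))))
  [7] S(S(add(SZ, add(SZ, SSZ))))
  [8] S(S(S(add(Z, add(SZ, SSZ)))))
  [9] S(S(S(add(SZ, SSZ))))
  [10] S(S(S(S(add(Z, SSZ)))))
  [11] S^6(Z)

Term B:
  start: add(add(SZ, SSSZ), add(S^4(Z), Z))
  [1] add(S(add(Z, SSSZ)), add(S^4(Z), Z))
  [2] S(add(add(Z, SSSZ), add(S^4(Z), Z)))
  [3] S(add(SSSZ, add(S^4(Z), Z)))
  [4] S(S(add(SSZ, add(S^4(Z), Z))))
  [5] S(S(S(add(SZ, add(S^4(Z), Z)))))
  [6] S(S(S(S(add(Z, add(S^4(Z), Z))))))
  [7] S(S(S(S(add(S^4(Z), Z)))))
  [8] S(S(S(S(S(add(SSSZ, Z))))))
  [9] S(S(S(S(S(S(add(SSZ, Z)))))))
  [10] S(S(S(S(S(S(S(add(SZ, Z))))))))
  [11] S(S(S(S(S(S(S(S(add(Z, Z)))))))))
  [12] S^8(Z)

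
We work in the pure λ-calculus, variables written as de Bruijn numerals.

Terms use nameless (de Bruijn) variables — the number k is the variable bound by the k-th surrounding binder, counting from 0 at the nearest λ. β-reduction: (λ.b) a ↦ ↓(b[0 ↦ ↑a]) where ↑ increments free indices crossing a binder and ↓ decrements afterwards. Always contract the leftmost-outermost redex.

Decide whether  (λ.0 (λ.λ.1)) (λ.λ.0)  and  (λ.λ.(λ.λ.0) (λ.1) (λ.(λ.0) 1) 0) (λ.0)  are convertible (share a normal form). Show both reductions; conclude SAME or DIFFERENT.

Term A:
  start: (λ.0 (λ.λ.1)) (λ.λ.0)
  →1  (λ.λ.0) (λ.λ.1)
  →2  λ.0

Term B:
  start: (λ.λ.(λ.λ.0) (λ.1) (λ.(λ.0) 1) 0) (λ.0)
  →1  λ.(λ.λ.0) (λ.1) (λ.(λ.0) 1) 0
  →2  λ.(λ.0) (λ.(λ.0) 1) 0
  →3  λ.(λ.(λ.0) 1) 0
  →4  λ.(λ.0) 0
  →5  λ.0

Answer: SAME — A ⇓ λ.0, B ⇓ λ.0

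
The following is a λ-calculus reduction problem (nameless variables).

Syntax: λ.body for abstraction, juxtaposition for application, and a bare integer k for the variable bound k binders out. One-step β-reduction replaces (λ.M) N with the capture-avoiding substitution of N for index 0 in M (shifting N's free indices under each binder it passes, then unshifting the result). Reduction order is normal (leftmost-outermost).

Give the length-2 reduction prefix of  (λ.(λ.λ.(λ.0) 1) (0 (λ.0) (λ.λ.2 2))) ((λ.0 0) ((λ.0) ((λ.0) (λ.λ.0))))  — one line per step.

  start: (λ.(λ.λ.(λ.0) 1) (0 (λ.0) (λ.λ.2 2))) ((λ.0 0) ((λ.0) ((λ.0) (λ.λ.0))))
  [1] (λ.λ.(λ.0) 1) ((λ.0 0) ((λ.0) ((λ.0) (λ.λ.0))) (λ.0) (λ.λ.(λ.0 0) ((λ.0) ((λ.0) (λ.λ.0))) ((λ.0 0) ((λ.0) ((λ.0) (λ.λ.0))))))
  [2] λ.(λ.0) ((λ.0 0) ((λ.0) ((λ.0) (λ.λ.0))) (λ.0) (λ.λ.(λ.0 0) ((λ.0) ((λ.0) (λ.λ.0))) ((λ.0 0) ((λ.0) ((λ.0) (λ.λ.0))))))

Answer: after 2 steps: λ.(λ.0) ((λ.0 0) ((λ.0) ((λ.0) (λ.λ.0))) (λ.0) (λ.λ.(λ.0 0) ((λ.0) ((λ.0) (λ.λ.0))) ((λ.0 0) ((λ.0) ((λ.0) (λ.λ.0))))))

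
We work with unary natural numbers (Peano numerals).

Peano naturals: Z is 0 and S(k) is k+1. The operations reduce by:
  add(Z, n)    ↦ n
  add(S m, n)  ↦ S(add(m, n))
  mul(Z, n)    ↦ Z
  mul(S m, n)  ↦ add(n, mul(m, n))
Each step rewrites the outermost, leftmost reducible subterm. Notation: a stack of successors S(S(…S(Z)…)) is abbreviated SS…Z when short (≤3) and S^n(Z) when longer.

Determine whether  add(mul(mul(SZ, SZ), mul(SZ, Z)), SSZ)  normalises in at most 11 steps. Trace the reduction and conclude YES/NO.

  start: add(mul(mul(SZ, SZ), mul(SZ, Z)), SSZ)
  step 1: add(mul(add(SZ, mul(Z, SZ)), mul(SZ, Z)), SSZ)
  step 2: add(mul(S(add(Z, mul(Z, SZ))), mul(SZ, Z)), SSZ)
  step 3: add(add(mul(SZ, Z), mul(add(Z, mul(Z, SZ)), mul(SZ, Z))), SSZ)
  step 4: add(add(add(Z, mul(Z, Z)), mul(add(Z, mul(Z, SZ)), mul(SZ, Z))), SSZ)
  step 5: add(add(mul(Z, Z), mul(add(Z, mul(Z, SZ)), mul(SZ, Z))), SSZ)
  step 6: add(add(Z, mul(add(Z, mul(Z, SZ)), mul(SZ, Z))), SSZ)
  step 7: add(mul(add(Z, mul(Z, SZ)), mul(SZ, Z)), SSZ)
  step 8: add(mul(mul(Z, SZ), mul(SZ, Z)), SSZ)
  step 9: add(mul(Z, mul(SZ, Z)), SSZ)
  step 10: add(Z, SSZ)
  step 11: SSZ

Answer: YES — reaches normal form SSZ in 11 ≤ 11 steps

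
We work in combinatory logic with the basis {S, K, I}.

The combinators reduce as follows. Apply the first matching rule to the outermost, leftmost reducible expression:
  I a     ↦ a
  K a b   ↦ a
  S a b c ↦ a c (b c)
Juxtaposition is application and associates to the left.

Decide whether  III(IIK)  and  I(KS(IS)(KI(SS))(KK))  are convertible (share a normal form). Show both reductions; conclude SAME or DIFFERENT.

Answer: DIFFERENT — A ⇓ K, B ⇓ SI(KK)

Derivation:
Term A:
  start: III(IIK)
  →1  II(IIK)
  →2  I(IIK)
  →3  IIK
  →4  IK
  →5  K

Term B:
  start: I(KS(IS)(KI(SS))(KK))
  →1  KS(IS)(KI(SS))(KK)
  →2  S(KI(SS))(KK)
  →3  SI(KK)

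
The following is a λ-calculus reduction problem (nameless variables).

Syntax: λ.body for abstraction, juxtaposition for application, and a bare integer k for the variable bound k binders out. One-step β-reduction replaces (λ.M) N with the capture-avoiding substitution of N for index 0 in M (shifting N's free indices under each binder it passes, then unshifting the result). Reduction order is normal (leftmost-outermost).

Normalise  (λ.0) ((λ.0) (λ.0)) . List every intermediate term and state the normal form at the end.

  start: (λ.0) ((λ.0) (λ.0))
  →1  (λ.0) (λ.0)
  →2  λ.0

Answer: normal form = λ.0  (in 2 steps)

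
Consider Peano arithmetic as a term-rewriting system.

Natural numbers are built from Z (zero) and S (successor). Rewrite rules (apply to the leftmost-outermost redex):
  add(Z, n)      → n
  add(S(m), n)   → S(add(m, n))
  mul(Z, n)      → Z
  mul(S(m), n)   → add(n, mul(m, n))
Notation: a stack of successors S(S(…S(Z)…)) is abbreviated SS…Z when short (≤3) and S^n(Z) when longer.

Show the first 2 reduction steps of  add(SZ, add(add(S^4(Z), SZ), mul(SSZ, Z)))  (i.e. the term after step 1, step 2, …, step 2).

Answer: after 2 steps: S(add(add(S^4(Z), SZ), mul(SSZ, Z)))

Reduction:
  start: add(SZ, add(add(S^4(Z), SZ), mul(SSZ, Z)))
  [1] S(add(Z, add(add(S^4(Z), SZ), mul(SSZ, Z))))
  [2] S(add(add(S^4(Z), SZ), mul(SSZ, Z)))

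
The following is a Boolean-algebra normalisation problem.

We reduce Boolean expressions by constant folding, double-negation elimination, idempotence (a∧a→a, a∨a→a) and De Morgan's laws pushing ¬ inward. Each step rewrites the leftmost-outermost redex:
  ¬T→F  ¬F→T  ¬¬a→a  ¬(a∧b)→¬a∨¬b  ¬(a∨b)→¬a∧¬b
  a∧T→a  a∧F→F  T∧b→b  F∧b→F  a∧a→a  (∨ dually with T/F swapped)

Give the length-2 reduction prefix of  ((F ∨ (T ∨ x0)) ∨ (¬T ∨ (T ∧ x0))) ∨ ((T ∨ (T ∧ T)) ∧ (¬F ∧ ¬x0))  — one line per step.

Answer: after 2 steps: (T ∨ (¬T ∨ (T ∧ x0))) ∨ ((T ∨ (T ∧ T)) ∧ (¬F ∧ ¬x0))

Derivation:
  start: ((F ∨ (T ∨ x0)) ∨ (¬T ∨ (T ∧ x0))) ∨ ((T ∨ (T ∧ T)) ∧ (¬F ∧ ¬x0))
  →1  ((T ∨ x0) ∨ (¬T ∨ (T ∧ x0))) ∨ ((T ∨ (T ∧ T)) ∧ (¬F ∧ ¬x0))
  →2  (T ∨ (¬T ∨ (T ∧ x0))) ∨ ((T ∨ (T ∧ T)) ∧ (¬F ∧ ¬x0))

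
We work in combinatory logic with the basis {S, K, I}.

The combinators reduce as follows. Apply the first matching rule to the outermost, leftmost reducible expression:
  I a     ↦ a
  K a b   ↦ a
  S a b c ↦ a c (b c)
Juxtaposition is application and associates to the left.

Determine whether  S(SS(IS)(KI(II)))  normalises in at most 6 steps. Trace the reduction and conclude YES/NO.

  start: S(SS(IS)(KI(II)))
  [1] S(S(KI(II))(IS(KI(II))))
  [2] S(SI(IS(KI(II))))
  [3] S(SI(S(KI(II))))
  [4] S(SI(SI))

Answer: YES — reaches normal form S(SI(SI)) in 4 ≤ 6 steps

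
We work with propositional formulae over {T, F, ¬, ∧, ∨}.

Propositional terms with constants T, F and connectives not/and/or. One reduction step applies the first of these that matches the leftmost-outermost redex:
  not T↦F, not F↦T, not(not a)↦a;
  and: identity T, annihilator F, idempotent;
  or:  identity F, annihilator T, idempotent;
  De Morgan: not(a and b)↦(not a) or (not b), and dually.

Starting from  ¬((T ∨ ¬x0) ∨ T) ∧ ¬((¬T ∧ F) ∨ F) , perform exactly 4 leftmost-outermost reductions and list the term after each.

  start: ¬((T ∨ ¬x0) ∨ T) ∧ ¬((¬T ∧ F) ∨ F)
  →1  (¬(T ∨ ¬x0) ∧ ¬T) ∧ ¬((¬T ∧ F) ∨ F)
  →2  ((¬T ∧ ¬¬x0) ∧ ¬T) ∧ ¬((¬T ∧ F) ∨ F)
  →3  ((F ∧ ¬¬x0) ∧ ¬T) ∧ ¬((¬T ∧ F) ∨ F)
  →4  (F ∧ ¬T) ∧ ¬((¬T ∧ F) ∨ F)

Answer: after 4 steps: (F ∧ ¬T) ∧ ¬((¬T ∧ F) ∨ F)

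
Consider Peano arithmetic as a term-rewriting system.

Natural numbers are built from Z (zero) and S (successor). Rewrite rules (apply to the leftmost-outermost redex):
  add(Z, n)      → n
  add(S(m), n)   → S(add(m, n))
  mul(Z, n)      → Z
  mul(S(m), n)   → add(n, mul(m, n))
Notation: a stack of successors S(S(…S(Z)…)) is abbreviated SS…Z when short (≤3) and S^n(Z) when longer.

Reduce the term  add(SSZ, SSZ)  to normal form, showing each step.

Answer: normal form = S^4(Z)  (in 3 steps)

Derivation:
  start: add(SSZ, SSZ)
  step 1: S(add(SZ, SSZ))
  step 2: S(S(add(Z, SSZ)))
  step 3: S^4(Z)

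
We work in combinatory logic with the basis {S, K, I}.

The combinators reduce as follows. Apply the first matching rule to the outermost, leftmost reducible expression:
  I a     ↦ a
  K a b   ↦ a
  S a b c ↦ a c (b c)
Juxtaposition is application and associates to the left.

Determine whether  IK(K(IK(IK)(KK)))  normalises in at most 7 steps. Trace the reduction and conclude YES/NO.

  start: IK(K(IK(IK)(KK)))
  →1  K(K(IK(IK)(KK)))
  →2  K(K(K(IK)(KK)))
  →3  K(K(IK))
  →4  K(KK)

Answer: YES — reaches normal form K(KK) in 4 ≤ 7 steps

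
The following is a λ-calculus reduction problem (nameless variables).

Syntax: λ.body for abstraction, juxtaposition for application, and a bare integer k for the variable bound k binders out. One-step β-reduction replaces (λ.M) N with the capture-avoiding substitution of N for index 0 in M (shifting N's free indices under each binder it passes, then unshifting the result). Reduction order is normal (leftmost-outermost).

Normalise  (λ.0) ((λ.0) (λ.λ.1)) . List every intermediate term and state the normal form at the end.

Answer: normal form = λ.λ.1  (in 2 steps)

Working:
  start: (λ.0) ((λ.0) (λ.λ.1))
  [1] (λ.0) (λ.λ.1)
  [2] λ.λ.1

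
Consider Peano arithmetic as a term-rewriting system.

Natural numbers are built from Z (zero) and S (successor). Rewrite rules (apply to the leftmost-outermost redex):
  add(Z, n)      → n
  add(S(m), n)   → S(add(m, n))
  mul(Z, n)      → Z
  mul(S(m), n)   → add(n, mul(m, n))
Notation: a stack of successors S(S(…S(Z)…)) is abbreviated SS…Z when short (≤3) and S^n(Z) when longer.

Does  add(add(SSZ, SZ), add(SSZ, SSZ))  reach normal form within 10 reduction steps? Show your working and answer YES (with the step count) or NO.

  start: add(add(SSZ, SZ), add(SSZ, SSZ))
  [1] add(S(add(SZ, SZ)), add(SSZ, SSZ))
  [2] S(add(add(SZ, SZ), add(SSZ, SSZ)))
  [3] S(add(S(add(Z, SZ)), add(SSZ, SSZ)))
  [4] S(S(add(add(Z, SZ), add(SSZ, SSZ))))
  [5] S(S(add(SZ, add(SSZ, SSZ))))
  [6] S(S(S(add(Z, add(SSZ, SSZ)))))
  [7] S(S(S(add(SSZ, SSZ))))
  [8] S(S(S(S(add(SZ, SSZ)))))
  [9] S(S(S(S(S(add(Z, SSZ))))))
  [10] S^7(Z)

Answer: YES — reaches normal form S^7(Z) in 10 ≤ 10 steps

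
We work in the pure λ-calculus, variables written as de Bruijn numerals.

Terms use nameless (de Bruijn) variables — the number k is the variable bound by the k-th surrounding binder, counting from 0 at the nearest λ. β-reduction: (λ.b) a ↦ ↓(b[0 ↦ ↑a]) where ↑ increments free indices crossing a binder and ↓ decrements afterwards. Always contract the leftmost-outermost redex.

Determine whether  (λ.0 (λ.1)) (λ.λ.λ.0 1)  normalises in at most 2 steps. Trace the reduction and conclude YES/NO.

Answer: YES — reaches normal form λ.λ.0 1 in 2 ≤ 2 steps

Derivation:
  start: (λ.0 (λ.1)) (λ.λ.λ.0 1)
  →1  (λ.λ.λ.0 1) (λ.λ.λ.λ.0 1)
  →2  λ.λ.0 1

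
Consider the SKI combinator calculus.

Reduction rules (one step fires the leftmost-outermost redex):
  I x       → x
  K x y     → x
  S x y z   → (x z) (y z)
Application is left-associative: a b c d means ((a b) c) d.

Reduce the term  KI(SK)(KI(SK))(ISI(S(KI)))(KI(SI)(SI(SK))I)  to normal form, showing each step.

  start: KI(SK)(KI(SK))(ISI(S(KI)))(KI(SI)(SI(SK))I)
  [1] I(KI(SK))(ISI(S(KI)))(KI(SI)(SI(SK))I)
  [2] KI(SK)(ISI(S(KI)))(KI(SI)(SI(SK))I)
  [3] I(ISI(S(KI)))(KI(SI)(SI(SK))I)
  [4] ISI(S(KI))(KI(SI)(SI(SK))I)
  [5] SI(S(KI))(KI(SI)(SI(SK))I)
  [6] I(KI(SI)(SI(SK))I)(S(KI)(KI(SI)(SI(SK))I))
  [7] KI(SI)(SI(SK))I(S(KI)(KI(SI)(SI(SK))I))
  [8] I(SI(SK))I(S(KI)(KI(SI)(SI(SK))I))
  [9] SI(SK)I(S(KI)(KI(SI)(SI(SK))I))
  [10] II(SKI)(S(KI)(KI(SI)(SI(SK))I))
  [11] I(SKI)(S(KI)(KI(SI)(SI(SK))I))
  [12] SKI(S(KI)(KI(SI)(SI(SK))I))
  [13] K(S(KI)(KI(SI)(SI(SK))I))(I(S(KI)(KI(SI)(SI(SK))I)))
  [14] S(KI)(KI(SI)(SI(SK))I)
  [15] S(KI)(I(SI(SK))I)
  [16] S(KI)(SI(SK)I)
  [17] S(KI)(II(SKI))
  [18] S(KI)(I(SKI))
  [19] S(KI)(SKI)

Answer: normal form = S(KI)(SKI)  (in 19 steps)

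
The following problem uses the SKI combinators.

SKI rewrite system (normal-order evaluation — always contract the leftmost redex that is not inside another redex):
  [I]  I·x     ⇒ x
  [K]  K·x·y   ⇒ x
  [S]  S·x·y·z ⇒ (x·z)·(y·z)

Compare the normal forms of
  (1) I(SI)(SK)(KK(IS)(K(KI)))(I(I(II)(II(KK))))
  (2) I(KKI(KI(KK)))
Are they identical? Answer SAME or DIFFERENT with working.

Term A:
  start: I(SI)(SK)(KK(IS)(K(KI)))(I(I(II)(II(KK))))
  step 1: SI(SK)(KK(IS)(K(KI)))(I(I(II)(II(KK))))
  step 2: I(KK(IS)(K(KI)))(SK(KK(IS)(K(KI))))(I(I(II)(II(KK))))
  step 3: KK(IS)(K(KI))(SK(KK(IS)(K(KI))))(I(I(II)(II(KK))))
  step 4: K(K(KI))(SK(KK(IS)(K(KI))))(I(I(II)(II(KK))))
  step 5: K(KI)(I(I(II)(II(KK))))
  step 6: KI

Term B:
  start: I(KKI(KI(KK)))
  step 1: KKI(KI(KK))
  step 2: K(KI(KK))
  step 3: KI

Answer: SAME — A ⇓ KI, B ⇓ KI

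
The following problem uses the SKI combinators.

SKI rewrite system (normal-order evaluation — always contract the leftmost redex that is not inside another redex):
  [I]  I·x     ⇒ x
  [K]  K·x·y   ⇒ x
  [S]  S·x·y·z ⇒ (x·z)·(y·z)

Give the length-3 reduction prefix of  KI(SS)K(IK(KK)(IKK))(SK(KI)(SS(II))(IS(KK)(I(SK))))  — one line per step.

  start: KI(SS)K(IK(KK)(IKK))(SK(KI)(SS(II))(IS(KK)(I(SK))))
  [1] IK(IK(KK)(IKK))(SK(KI)(SS(II))(IS(KK)(I(SK))))
  [2] K(IK(KK)(IKK))(SK(KI)(SS(II))(IS(KK)(I(SK))))
  [3] IK(KK)(IKK)

Answer: after 3 steps: IK(KK)(IKK)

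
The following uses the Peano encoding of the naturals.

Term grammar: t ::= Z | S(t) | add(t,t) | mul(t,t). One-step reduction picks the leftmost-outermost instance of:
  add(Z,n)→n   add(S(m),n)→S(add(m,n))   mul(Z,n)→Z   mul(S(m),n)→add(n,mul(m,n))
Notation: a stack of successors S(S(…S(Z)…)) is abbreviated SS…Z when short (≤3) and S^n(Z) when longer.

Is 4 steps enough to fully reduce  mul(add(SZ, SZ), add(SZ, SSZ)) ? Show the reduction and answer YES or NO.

Answer: NO — after 4 steps the term is S(add(add(Z, SSZ), mul(add(Z, SZ), add(SZ, SSZ)))), not yet normal

Derivation:
  start: mul(add(SZ, SZ), add(SZ, SSZ))
  →1  mul(S(add(Z, SZ)), add(SZ, SSZ))
  →2  add(add(SZ, SSZ), mul(add(Z, SZ), add(SZ, SSZ)))
  →3  add(S(add(Z, SSZ)), mul(add(Z, SZ), add(SZ, SSZ)))
  →4  S(add(add(Z, SSZ), mul(add(Z, SZ), add(SZ, SSZ))))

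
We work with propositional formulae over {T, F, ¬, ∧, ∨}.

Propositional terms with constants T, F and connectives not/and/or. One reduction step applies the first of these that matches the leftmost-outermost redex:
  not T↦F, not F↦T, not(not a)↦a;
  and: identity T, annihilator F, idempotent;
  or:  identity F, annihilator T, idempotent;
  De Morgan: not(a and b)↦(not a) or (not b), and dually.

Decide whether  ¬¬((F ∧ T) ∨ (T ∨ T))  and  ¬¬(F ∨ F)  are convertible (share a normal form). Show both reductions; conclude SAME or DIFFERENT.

Term A:
  start: ¬¬((F ∧ T) ∨ (T ∨ T))
  step 1: (F ∧ T) ∨ (T ∨ T)
  step 2: F ∨ (T ∨ T)
  step 3: T ∨ T
  step 4: T

Term B:
  start: ¬¬(F ∨ F)
  step 1: F ∨ F
  step 2: F

Answer: DIFFERENT — A ⇓ T, B ⇓ F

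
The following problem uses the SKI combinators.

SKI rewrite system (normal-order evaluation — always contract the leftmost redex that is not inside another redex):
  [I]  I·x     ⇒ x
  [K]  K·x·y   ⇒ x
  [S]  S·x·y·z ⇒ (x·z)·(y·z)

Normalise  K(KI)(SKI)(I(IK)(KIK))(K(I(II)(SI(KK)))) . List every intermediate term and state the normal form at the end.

  start: K(KI)(SKI)(I(IK)(KIK))(K(I(II)(SI(KK))))
  step 1: KI(I(IK)(KIK))(K(I(II)(SI(KK))))
  step 2: I(K(I(II)(SI(KK))))
  step 3: K(I(II)(SI(KK)))
  step 4: K(II(SI(KK)))
  step 5: K(I(SI(KK)))
  step 6: K(SI(KK))

Answer: normal form = K(SI(KK))  (in 6 steps)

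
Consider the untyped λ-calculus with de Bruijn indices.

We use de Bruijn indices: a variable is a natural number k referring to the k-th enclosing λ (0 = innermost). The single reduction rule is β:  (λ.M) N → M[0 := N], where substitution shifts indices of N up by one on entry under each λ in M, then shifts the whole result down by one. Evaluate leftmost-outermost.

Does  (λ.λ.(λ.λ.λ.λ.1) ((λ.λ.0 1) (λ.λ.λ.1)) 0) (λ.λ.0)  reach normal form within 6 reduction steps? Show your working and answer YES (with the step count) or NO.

  start: (λ.λ.(λ.λ.λ.λ.1) ((λ.λ.0 1) (λ.λ.λ.1)) 0) (λ.λ.0)
  step 1: λ.(λ.λ.λ.λ.1) ((λ.λ.0 1) (λ.λ.λ.1)) 0
  step 2: λ.(λ.λ.λ.1) 0
  step 3: λ.λ.λ.1

Answer: YES — reaches normal form λ.λ.λ.1 in 3 ≤ 6 steps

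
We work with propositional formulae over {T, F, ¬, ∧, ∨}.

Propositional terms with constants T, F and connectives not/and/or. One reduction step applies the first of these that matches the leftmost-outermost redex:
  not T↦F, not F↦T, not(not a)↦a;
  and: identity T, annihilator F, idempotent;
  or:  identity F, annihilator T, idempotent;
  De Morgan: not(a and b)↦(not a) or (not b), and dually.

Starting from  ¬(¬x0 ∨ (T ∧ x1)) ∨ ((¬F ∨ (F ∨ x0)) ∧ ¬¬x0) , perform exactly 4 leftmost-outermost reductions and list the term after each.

  start: ¬(¬x0 ∨ (T ∧ x1)) ∨ ((¬F ∨ (F ∨ x0)) ∧ ¬¬x0)
  step 1: (¬¬x0 ∧ ¬(T ∧ x1)) ∨ ((¬F ∨ (F ∨ x0)) ∧ ¬¬x0)
  step 2: (x0 ∧ ¬(T ∧ x1)) ∨ ((¬F ∨ (F ∨ x0)) ∧ ¬¬x0)
  step 3: (x0 ∧ (¬T ∨ ¬x1)) ∨ ((¬F ∨ (F ∨ x0)) ∧ ¬¬x0)
  step 4: (x0 ∧ (F ∨ ¬x1)) ∨ ((¬F ∨ (F ∨ x0)) ∧ ¬¬x0)

Answer: after 4 steps: (x0 ∧ (F ∨ ¬x1)) ∨ ((¬F ∨ (F ∨ x0)) ∧ ¬¬x0)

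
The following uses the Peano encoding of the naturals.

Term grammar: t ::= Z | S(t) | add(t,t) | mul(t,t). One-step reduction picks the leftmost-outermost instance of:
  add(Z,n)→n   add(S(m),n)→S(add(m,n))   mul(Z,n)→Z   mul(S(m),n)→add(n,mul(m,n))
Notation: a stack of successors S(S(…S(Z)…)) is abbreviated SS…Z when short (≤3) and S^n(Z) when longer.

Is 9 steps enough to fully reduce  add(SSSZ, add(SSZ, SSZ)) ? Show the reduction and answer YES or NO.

Answer: YES — reaches normal form S^7(Z) in 7 ≤ 9 steps

Derivation:
  start: add(SSSZ, add(SSZ, SSZ))
  →1  S(add(SSZ, add(SSZ, SSZ)))
  →2  S(S(add(SZ, add(SSZ, SSZ))))
  →3  S(S(S(add(Z, add(SSZ, SSZ)))))
  →4  S(S(S(add(SSZ, SSZ))))
  →5  S(S(S(S(add(SZ, SSZ)))))
  →6  S(S(S(S(S(add(Z, SSZ))))))
  →7  S^7(Z)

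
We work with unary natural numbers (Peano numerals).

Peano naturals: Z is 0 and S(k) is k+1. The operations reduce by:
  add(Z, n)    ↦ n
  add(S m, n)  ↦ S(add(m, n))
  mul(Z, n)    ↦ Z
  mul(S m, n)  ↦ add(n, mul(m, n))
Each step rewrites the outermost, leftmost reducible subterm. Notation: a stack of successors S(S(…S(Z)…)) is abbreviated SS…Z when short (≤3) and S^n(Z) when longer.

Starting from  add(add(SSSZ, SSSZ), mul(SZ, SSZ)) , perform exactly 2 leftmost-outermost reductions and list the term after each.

Answer: after 2 steps: S(add(add(SSZ, SSSZ), mul(SZ, SSZ)))

Reduction:
  start: add(add(SSSZ, SSSZ), mul(SZ, SSZ))
  step 1: add(S(add(SSZ, SSSZ)), mul(SZ, SSZ))
  step 2: S(add(add(SSZ, SSSZ), mul(SZ, SSZ)))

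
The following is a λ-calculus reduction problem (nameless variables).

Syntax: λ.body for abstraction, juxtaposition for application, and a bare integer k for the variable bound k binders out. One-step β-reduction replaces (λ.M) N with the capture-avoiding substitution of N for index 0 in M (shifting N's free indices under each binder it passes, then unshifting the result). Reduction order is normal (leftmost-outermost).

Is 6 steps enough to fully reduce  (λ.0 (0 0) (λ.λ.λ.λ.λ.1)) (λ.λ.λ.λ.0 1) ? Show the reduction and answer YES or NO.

Answer: YES — reaches normal form λ.λ.0 1 in 3 ≤ 6 steps

Reduction:
  start: (λ.0 (0 0) (λ.λ.λ.λ.λ.1)) (λ.λ.λ.λ.0 1)
  [1] (λ.λ.λ.λ.0 1) ((λ.λ.λ.λ.0 1) (λ.λ.λ.λ.0 1)) (λ.λ.λ.λ.λ.1)
  [2] (λ.λ.λ.0 1) (λ.λ.λ.λ.λ.1)
  [3] λ.λ.0 1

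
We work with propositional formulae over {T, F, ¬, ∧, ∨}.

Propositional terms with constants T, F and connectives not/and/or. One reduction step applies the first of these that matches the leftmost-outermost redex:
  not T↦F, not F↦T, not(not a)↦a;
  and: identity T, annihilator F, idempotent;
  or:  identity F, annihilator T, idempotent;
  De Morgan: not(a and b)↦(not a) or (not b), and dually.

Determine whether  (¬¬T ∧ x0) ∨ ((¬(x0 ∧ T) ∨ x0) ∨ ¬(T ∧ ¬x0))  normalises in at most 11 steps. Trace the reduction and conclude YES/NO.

  start: (¬¬T ∧ x0) ∨ ((¬(x0 ∧ T) ∨ x0) ∨ ¬(T ∧ ¬x0))
  step 1: (T ∧ x0) ∨ ((¬(x0 ∧ T) ∨ x0) ∨ ¬(T ∧ ¬x0))
  step 2: x0 ∨ ((¬(x0 ∧ T) ∨ x0) ∨ ¬(T ∧ ¬x0))
  step 3: x0 ∨ (((¬x0 ∨ ¬T) ∨ x0) ∨ ¬(T ∧ ¬x0))
  step 4: x0 ∨ (((¬x0 ∨ F) ∨ x0) ∨ ¬(T ∧ ¬x0))
  step 5: x0 ∨ ((¬x0 ∨ x0) ∨ ¬(T ∧ ¬x0))
  step 6: x0 ∨ ((¬x0 ∨ x0) ∨ (¬T ∨ ¬¬x0))
  step 7: x0 ∨ ((¬x0 ∨ x0) ∨ (F ∨ ¬¬x0))
  step 8: x0 ∨ ((¬x0 ∨ x0) ∨ ¬¬x0)
  step 9: x0 ∨ ((¬x0 ∨ x0) ∨ x0)

Answer: YES — reaches normal form x0 ∨ ((¬x0 ∨ x0) ∨ x0) in 9 ≤ 11 steps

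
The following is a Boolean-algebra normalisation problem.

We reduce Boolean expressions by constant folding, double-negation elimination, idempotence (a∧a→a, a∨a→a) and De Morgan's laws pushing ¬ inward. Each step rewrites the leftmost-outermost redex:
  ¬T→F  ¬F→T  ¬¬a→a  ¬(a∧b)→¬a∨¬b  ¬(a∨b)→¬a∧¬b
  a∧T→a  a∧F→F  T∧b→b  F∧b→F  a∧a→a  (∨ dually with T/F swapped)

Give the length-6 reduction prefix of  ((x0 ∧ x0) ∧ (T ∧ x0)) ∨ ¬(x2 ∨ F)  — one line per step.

Answer: after 6 steps: x0 ∨ ¬x2

Working:
  start: ((x0 ∧ x0) ∧ (T ∧ x0)) ∨ ¬(x2 ∨ F)
  [1] (x0 ∧ (T ∧ x0)) ∨ ¬(x2 ∨ F)
  [2] (x0 ∧ x0) ∨ ¬(x2 ∨ F)
  [3] x0 ∨ ¬(x2 ∨ F)
  [4] x0 ∨ (¬x2 ∧ ¬F)
  [5] x0 ∨ (¬x2 ∧ T)
  [6] x0 ∨ ¬x2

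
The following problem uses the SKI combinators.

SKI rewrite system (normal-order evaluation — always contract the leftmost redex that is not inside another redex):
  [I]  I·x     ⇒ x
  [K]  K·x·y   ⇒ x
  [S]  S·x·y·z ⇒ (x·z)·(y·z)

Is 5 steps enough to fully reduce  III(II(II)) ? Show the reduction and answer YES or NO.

  start: III(II(II))
  [1] II(II(II))
  [2] I(II(II))
  [3] II(II)
  [4] I(II)
  [5] II

Answer: NO — after 5 steps the term is II, not yet normal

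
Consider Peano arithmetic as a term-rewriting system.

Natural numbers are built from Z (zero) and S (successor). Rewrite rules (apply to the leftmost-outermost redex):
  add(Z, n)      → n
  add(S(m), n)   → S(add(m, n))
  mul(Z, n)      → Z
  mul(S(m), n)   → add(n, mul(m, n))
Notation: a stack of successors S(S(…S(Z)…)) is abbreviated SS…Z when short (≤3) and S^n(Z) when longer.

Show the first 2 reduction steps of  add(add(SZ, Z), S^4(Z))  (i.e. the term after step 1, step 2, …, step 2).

  start: add(add(SZ, Z), S^4(Z))
  →1  add(S(add(Z, Z)), S^4(Z))
  →2  S(add(add(Z, Z), S^4(Z)))

Answer: after 2 steps: S(add(add(Z, Z), S^4(Z)))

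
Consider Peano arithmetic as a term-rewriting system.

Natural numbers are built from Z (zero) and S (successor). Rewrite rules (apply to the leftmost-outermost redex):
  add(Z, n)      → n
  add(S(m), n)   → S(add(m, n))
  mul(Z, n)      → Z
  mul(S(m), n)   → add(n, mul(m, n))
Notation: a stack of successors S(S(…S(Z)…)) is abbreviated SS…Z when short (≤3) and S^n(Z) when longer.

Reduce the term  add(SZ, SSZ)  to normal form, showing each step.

Answer: normal form = SSSZ  (in 2 steps)

Working:
  start: add(SZ, SSZ)
  step 1: S(add(Z, SSZ))
  step 2: SSSZ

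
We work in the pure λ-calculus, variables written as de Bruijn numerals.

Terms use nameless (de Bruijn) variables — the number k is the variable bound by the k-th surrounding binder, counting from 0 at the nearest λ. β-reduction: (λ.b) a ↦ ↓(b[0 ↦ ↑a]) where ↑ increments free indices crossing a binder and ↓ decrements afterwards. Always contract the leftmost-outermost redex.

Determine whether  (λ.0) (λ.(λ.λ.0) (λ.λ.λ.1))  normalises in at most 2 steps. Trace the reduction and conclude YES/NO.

  start: (λ.0) (λ.(λ.λ.0) (λ.λ.λ.1))
  step 1: λ.(λ.λ.0) (λ.λ.λ.1)
  step 2: λ.λ.0

Answer: YES — reaches normal form λ.λ.0 in 2 ≤ 2 steps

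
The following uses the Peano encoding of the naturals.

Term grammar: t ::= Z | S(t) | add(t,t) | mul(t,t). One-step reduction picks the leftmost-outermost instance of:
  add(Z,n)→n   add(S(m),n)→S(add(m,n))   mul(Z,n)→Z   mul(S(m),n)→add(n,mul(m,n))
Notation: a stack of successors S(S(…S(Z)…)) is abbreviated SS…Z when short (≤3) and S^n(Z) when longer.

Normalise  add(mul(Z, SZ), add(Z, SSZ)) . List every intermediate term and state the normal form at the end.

Answer: normal form = SSZ  (in 3 steps)

Reduction:
  start: add(mul(Z, SZ), add(Z, SSZ))
  step 1: add(Z, add(Z, SSZ))
  step 2: add(Z, SSZ)
  step 3: SSZ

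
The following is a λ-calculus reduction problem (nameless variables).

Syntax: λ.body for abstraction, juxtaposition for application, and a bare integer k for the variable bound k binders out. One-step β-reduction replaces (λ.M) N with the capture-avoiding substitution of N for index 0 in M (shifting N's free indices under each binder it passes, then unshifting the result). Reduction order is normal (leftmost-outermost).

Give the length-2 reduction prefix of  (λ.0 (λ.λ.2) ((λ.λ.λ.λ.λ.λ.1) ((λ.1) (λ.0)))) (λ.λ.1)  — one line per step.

Answer: after 2 steps: (λ.λ.λ.λ.λ.1) ((λ.λ.λ.λ.λ.λ.1) ((λ.λ.λ.1) (λ.0)))

Reduction:
  start: (λ.0 (λ.λ.2) ((λ.λ.λ.λ.λ.λ.1) ((λ.1) (λ.0)))) (λ.λ.1)
  [1] (λ.λ.1) (λ.λ.λ.λ.1) ((λ.λ.λ.λ.λ.λ.1) ((λ.λ.λ.1) (λ.0)))
  [2] (λ.λ.λ.λ.λ.1) ((λ.λ.λ.λ.λ.λ.1) ((λ.λ.λ.1) (λ.0)))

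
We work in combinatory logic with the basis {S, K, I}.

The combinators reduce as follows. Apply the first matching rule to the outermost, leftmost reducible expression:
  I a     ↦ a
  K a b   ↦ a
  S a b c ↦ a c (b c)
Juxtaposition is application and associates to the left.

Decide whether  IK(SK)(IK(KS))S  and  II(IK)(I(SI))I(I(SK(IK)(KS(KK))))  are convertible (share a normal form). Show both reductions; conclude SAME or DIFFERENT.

Term A:
  start: IK(SK)(IK(KS))S
  step 1: K(SK)(IK(KS))S
  step 2: SKS

Term B:
  start: II(IK)(I(SI))I(I(SK(IK)(KS(KK))))
  step 1: I(IK)(I(SI))I(I(SK(IK)(KS(KK))))
  step 2: IK(I(SI))I(I(SK(IK)(KS(KK))))
  step 3: K(I(SI))I(I(SK(IK)(KS(KK))))
  step 4: I(SI)(I(SK(IK)(KS(KK))))
  step 5: SI(I(SK(IK)(KS(KK))))
  step 6: SI(SK(IK)(KS(KK)))
  step 7: SI(K(KS(KK))(IK(KS(KK))))
  step 8: SI(KS(KK))
  step 9: SIS

Answer: DIFFERENT — A ⇓ SKS, B ⇓ SIS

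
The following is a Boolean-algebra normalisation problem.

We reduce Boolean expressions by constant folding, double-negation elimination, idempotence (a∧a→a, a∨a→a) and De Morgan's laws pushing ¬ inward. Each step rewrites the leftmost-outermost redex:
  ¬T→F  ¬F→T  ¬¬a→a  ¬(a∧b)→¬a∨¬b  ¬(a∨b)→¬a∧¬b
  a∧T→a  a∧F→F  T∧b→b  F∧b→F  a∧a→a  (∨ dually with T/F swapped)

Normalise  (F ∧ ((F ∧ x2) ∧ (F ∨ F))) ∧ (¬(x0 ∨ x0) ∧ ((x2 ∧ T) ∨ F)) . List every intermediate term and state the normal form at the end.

Answer: normal form = F  (in 2 steps)

Reduction:
  start: (F ∧ ((F ∧ x2) ∧ (F ∨ F))) ∧ (¬(x0 ∨ x0) ∧ ((x2 ∧ T) ∨ F))
  [1] F ∧ (¬(x0 ∨ x0) ∧ ((x2 ∧ T) ∨ F))
  [2] F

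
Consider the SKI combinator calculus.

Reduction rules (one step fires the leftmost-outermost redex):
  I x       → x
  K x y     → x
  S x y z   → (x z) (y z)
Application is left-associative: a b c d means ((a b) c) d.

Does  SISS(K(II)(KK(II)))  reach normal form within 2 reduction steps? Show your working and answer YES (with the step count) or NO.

Answer: NO — after 2 steps the term is S(SS)(K(II)(KK(II))), not yet normal

Derivation:
  start: SISS(K(II)(KK(II)))
  →1  IS(SS)(K(II)(KK(II)))
  →2  S(SS)(K(II)(KK(II)))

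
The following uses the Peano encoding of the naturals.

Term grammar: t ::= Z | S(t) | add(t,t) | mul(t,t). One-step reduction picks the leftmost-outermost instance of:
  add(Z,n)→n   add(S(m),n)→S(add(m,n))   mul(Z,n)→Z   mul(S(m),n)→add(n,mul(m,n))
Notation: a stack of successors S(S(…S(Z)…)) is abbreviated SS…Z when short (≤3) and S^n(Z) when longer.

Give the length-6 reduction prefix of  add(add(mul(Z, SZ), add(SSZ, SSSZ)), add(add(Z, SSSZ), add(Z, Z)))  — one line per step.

  start: add(add(mul(Z, SZ), add(SSZ, SSSZ)), add(add(Z, SSSZ), add(Z, Z)))
  [1] add(add(Z, add(SSZ, SSSZ)), add(add(Z, SSSZ), add(Z, Z)))
  [2] add(add(SSZ, SSSZ), add(add(Z, SSSZ), add(Z, Z)))
  [3] add(S(add(SZ, SSSZ)), add(add(Z, SSSZ), add(Z, Z)))
  [4] S(add(add(SZ, SSSZ), add(add(Z, SSSZ), add(Z, Z))))
  [5] S(add(S(add(Z, SSSZ)), add(add(Z, SSSZ), add(Z, Z))))
  [6] S(S(add(add(Z, SSSZ), add(add(Z, SSSZ), add(Z, Z)))))

Answer: after 6 steps: S(S(add(add(Z, SSSZ), add(add(Z, SSSZ), add(Z, Z)))))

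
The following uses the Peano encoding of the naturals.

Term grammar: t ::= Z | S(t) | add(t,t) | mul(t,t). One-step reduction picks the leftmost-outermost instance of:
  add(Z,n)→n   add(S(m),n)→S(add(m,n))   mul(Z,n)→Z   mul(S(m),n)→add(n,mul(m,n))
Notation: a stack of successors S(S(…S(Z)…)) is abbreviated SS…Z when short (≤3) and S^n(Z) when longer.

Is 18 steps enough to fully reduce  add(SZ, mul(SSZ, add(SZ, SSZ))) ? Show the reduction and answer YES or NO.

  start: add(SZ, mul(SSZ, add(SZ, SSZ)))
  step 1: S(add(Z, mul(SSZ, add(SZ, SSZ))))
  step 2: S(mul(SSZ, add(SZ, SSZ)))
  step 3: S(add(add(SZ, SSZ), mul(SZ, add(SZ, SSZ))))
  step 4: S(add(S(add(Z, SSZ)), mul(SZ, add(SZ, SSZ))))
  step 5: S(S(add(add(Z, SSZ), mul(SZ, add(SZ, SSZ)))))
  step 6: S(S(add(SSZ, mul(SZ, add(SZ, SSZ)))))
  step 7: S(S(S(add(SZ, mul(SZ, add(SZ, SSZ))))))
  step 8: S(S(S(S(add(Z, mul(SZ, add(SZ, SSZ)))))))
  step 9: S(S(S(S(mul(SZ, add(SZ, SSZ))))))
  step 10: S(S(S(S(add(add(SZ, SSZ), mul(Z, add(SZ, SSZ)))))))
  step 11: S(S(S(S(add(S(add(Z, SSZ)), mul(Z, add(SZ, SSZ)))))))
  step 12: S(S(S(S(S(add(add(Z, SSZ), mul(Z, add(SZ, SSZ))))))))
  step 13: S(S(S(S(S(add(SSZ, mul(Z, add(SZ, SSZ))))))))
  step 14: S(S(S(S(S(S(add(SZ, mul(Z, add(SZ, SSZ)))))))))
  step 15: S(S(S(S(S(S(S(add(Z, mul(Z, add(SZ, SSZ))))))))))
  step 16: S(S(S(S(S(S(S(mul(Z, add(SZ, SSZ)))))))))
  step 17: S^7(Z)

Answer: YES — reaches normal form S^7(Z) in 17 ≤ 18 steps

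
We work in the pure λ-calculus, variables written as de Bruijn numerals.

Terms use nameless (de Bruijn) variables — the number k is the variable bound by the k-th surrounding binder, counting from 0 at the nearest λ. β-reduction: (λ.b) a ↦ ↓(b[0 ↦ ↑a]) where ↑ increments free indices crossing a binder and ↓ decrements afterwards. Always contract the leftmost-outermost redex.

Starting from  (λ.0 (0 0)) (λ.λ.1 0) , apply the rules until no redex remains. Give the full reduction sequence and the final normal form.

  start: (λ.0 (0 0)) (λ.λ.1 0)
  step 1: (λ.λ.1 0) ((λ.λ.1 0) (λ.λ.1 0))
  step 2: λ.(λ.λ.1 0) (λ.λ.1 0) 0
  step 3: λ.(λ.(λ.λ.1 0) 0) 0
  step 4: λ.(λ.λ.1 0) 0
  step 5: λ.λ.1 0

Answer: normal form = λ.λ.1 0  (in 5 steps)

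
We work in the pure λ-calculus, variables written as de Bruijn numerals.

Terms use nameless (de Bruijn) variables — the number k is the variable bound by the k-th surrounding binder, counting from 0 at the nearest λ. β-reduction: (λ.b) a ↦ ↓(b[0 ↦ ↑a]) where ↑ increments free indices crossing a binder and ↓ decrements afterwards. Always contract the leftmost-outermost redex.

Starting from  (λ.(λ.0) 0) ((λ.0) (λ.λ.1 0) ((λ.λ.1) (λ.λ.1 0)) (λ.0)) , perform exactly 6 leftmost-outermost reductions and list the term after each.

Answer: after 6 steps: (λ.λ.λ.1 0) (λ.0)

Derivation:
  start: (λ.(λ.0) 0) ((λ.0) (λ.λ.1 0) ((λ.λ.1) (λ.λ.1 0)) (λ.0))
  step 1: (λ.0) ((λ.0) (λ.λ.1 0) ((λ.λ.1) (λ.λ.1 0)) (λ.0))
  step 2: (λ.0) (λ.λ.1 0) ((λ.λ.1) (λ.λ.1 0)) (λ.0)
  step 3: (λ.λ.1 0) ((λ.λ.1) (λ.λ.1 0)) (λ.0)
  step 4: (λ.(λ.λ.1) (λ.λ.1 0) 0) (λ.0)
  step 5: (λ.λ.1) (λ.λ.1 0) (λ.0)
  step 6: (λ.λ.λ.1 0) (λ.0)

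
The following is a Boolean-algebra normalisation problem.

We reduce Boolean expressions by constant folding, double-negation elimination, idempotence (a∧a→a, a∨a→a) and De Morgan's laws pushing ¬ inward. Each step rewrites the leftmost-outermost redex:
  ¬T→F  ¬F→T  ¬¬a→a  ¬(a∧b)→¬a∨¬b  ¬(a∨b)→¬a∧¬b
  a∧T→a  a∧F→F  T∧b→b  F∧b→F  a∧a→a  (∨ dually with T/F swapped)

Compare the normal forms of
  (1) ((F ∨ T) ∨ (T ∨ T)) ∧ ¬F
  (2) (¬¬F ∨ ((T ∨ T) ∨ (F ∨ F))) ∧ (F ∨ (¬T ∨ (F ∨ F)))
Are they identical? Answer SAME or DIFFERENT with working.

Term A:
  start: ((F ∨ T) ∨ (T ∨ T)) ∧ ¬F
  step 1: (T ∨ (T ∨ T)) ∧ ¬F
  step 2: T ∧ ¬F
  step 3: ¬F
  step 4: T

Term B:
  start: (¬¬F ∨ ((T ∨ T) ∨ (F ∨ F))) ∧ (F ∨ (¬T ∨ (F ∨ F)))
  step 1: (F ∨ ((T ∨ T) ∨ (F ∨ F))) ∧ (F ∨ (¬T ∨ (F ∨ F)))
  step 2: ((T ∨ T) ∨ (F ∨ F)) ∧ (F ∨ (¬T ∨ (F ∨ F)))
  step 3: (T ∨ (F ∨ F)) ∧ (F ∨ (¬T ∨ (F ∨ F)))
  step 4: T ∧ (F ∨ (¬T ∨ (F ∨ F)))
  step 5: F ∨ (¬T ∨ (F ∨ F))
  step 6: ¬T ∨ (F ∨ F)
  step 7: F ∨ (F ∨ F)
  step 8: F ∨ F
  step 9: F

Answer: DIFFERENT — A ⇓ T, B ⇓ F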